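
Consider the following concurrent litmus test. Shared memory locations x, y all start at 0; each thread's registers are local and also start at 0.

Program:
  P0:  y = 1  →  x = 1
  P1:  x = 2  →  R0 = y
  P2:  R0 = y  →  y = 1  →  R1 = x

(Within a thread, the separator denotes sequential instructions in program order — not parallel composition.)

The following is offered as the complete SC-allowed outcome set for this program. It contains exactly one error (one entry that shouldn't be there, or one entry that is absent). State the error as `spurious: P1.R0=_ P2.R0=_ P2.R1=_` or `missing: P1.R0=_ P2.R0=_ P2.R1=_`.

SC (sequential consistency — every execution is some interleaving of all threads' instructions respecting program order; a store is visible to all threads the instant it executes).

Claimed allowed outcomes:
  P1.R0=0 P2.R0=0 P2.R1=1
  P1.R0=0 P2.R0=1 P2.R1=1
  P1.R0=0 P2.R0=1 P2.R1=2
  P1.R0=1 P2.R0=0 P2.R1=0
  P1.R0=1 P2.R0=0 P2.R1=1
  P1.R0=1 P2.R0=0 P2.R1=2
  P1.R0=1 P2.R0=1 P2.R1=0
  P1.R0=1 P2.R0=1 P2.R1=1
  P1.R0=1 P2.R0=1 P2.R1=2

missing: P1.R0=0 P2.R0=0 P2.R1=2

outcome vector order: (P1.R0,P2.R0,P2.R1)
under SC → (0,0,1); (0,0,2); (0,1,1); (0,1,2); (1,0,0); (1,0,1); (1,0,2); (1,1,0); (1,1,1); (1,1,2)
SC∖claimed = {(0,0,2)}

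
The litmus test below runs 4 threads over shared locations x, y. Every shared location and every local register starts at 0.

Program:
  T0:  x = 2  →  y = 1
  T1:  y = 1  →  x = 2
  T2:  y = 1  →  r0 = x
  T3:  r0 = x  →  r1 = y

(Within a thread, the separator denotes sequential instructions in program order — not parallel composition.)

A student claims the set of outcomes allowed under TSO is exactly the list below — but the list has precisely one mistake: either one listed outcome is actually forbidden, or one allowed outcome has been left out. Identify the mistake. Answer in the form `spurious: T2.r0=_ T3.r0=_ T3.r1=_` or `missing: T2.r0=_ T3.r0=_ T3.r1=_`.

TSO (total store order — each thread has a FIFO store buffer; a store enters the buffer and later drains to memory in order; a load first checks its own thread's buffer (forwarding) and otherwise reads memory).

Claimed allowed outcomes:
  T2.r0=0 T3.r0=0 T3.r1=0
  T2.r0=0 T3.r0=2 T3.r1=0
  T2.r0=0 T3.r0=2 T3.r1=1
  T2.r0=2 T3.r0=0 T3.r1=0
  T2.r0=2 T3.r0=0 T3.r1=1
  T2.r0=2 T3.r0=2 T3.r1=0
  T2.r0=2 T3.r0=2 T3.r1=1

outcome vector order: (T2.r0,T3.r0,T3.r1)
TSO: 8 outcomes — {0/0/0 0/0/1 0/2/0 0/2/1 2/0/0 2/0/1 2/2/0 2/2/1}
TSO∖claimed = {0/0/1}

missing: T2.r0=0 T3.r0=0 T3.r1=1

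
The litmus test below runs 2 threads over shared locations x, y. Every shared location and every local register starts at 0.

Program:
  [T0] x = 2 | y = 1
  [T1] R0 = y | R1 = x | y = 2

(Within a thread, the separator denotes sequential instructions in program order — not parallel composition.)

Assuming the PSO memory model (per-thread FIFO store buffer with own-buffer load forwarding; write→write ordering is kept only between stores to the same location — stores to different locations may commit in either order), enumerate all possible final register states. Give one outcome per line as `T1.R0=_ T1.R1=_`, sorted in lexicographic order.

outcome vector order: (T1.R0,T1.R1)
|PSO outcomes| = 4

T1.R0=0 T1.R1=0
T1.R0=0 T1.R1=2
T1.R0=1 T1.R1=0
T1.R0=1 T1.R1=2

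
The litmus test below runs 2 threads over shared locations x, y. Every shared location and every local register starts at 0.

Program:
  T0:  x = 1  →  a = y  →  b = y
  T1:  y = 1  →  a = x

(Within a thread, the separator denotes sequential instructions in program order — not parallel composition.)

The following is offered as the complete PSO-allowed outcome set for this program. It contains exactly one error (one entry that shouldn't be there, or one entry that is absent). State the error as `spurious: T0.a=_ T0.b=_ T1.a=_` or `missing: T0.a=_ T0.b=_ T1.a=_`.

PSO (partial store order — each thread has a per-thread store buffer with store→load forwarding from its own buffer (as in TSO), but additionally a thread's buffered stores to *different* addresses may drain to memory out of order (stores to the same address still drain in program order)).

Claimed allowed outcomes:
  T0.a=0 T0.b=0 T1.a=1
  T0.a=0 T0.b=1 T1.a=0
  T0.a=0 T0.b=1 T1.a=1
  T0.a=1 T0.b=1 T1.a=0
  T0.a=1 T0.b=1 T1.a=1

outcome vector order: (T0.a,T0.b,T1.a)
[PSO] allowed = {0/0/0, 0/0/1, 0/1/0, 0/1/1, 1/1/0, 1/1/1}
PSO∖claimed = {0/0/0}

missing: T0.a=0 T0.b=0 T1.a=0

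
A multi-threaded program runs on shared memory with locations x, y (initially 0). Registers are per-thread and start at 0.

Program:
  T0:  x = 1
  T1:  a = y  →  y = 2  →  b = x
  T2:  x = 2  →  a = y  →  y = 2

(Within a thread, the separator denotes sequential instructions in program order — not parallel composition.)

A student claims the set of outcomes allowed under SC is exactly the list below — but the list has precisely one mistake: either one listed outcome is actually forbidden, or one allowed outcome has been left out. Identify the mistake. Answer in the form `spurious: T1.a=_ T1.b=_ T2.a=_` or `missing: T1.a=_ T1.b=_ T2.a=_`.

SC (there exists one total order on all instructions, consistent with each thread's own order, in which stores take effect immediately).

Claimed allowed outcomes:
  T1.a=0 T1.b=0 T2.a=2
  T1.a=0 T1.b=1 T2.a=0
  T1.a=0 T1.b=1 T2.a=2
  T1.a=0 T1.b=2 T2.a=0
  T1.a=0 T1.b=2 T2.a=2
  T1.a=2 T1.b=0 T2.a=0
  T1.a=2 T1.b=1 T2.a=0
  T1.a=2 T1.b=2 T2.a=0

outcome vector order: (T1.a,T1.b,T2.a)
[SC] allowed = {0/0/2; 0/1/0; 0/1/2; 0/2/0; 0/2/2; 2/1/0; 2/2/0}
claimed∖SC = {2/0/0}

spurious: T1.a=2 T1.b=0 T2.a=0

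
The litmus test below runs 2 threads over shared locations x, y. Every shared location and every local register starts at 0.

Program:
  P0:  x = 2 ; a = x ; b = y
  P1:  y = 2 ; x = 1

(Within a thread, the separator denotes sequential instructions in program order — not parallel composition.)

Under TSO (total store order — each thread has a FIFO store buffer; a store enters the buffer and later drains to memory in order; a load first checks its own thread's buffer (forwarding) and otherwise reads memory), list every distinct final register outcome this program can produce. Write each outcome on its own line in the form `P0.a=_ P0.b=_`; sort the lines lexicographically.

P0.a=1 P0.b=2
P0.a=2 P0.b=0
P0.a=2 P0.b=2

outcome vector order: (P0.a,P0.b)
|TSO outcomes| = 3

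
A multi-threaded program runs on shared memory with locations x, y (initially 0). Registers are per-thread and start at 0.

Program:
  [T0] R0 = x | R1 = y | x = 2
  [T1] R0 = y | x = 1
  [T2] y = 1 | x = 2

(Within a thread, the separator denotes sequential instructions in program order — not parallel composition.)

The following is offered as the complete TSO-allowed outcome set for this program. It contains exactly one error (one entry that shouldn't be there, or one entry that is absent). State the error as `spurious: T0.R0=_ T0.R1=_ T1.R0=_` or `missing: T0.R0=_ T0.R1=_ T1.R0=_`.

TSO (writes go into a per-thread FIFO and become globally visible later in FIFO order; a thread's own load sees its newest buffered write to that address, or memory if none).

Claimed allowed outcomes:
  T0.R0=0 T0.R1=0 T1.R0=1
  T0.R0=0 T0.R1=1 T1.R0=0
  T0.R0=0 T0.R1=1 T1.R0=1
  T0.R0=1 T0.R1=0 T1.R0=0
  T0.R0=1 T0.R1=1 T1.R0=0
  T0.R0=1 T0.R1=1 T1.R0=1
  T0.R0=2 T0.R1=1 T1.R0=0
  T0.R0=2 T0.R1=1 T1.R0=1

missing: T0.R0=0 T0.R1=0 T1.R0=0

outcome vector order: (T0.R0,T0.R1,T1.R0)
TSO: 9 outcomes — {(0,0,0); (0,0,1); (0,1,0); (0,1,1); (1,0,0); (1,1,0); (1,1,1); (2,1,0); (2,1,1)}
TSO∖claimed = {(0,0,0)}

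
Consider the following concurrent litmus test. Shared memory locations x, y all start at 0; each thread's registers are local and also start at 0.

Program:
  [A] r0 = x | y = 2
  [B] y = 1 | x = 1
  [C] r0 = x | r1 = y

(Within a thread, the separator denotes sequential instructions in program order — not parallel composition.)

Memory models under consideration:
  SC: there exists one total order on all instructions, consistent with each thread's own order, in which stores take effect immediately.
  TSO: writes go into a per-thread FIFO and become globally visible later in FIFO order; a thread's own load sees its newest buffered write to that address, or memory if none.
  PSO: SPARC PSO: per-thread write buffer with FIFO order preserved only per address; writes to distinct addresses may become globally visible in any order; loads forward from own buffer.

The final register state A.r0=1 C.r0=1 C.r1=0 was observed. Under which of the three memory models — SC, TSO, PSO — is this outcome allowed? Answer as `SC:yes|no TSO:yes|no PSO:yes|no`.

outcome vector order: (A.r0,C.r0,C.r1)
[SC] allowed = {(0,0,0) (0,0,1) (0,0,2) (0,1,1) (0,1,2) (1,0,0) (1,0,1) (1,0,2) (1,1,1) (1,1,2)}
[TSO] allowed = {(0,0,0) (0,0,1) (0,0,2) (0,1,1) (0,1,2) (1,0,0) (1,0,1) (1,0,2) (1,1,1) (1,1,2)}
[PSO] allowed = {(0,0,0) (0,0,1) (0,0,2) (0,1,0) (0,1,1) (0,1,2) (1,0,0) (1,0,1) (1,0,2) (1,1,0) (1,1,1) (1,1,2)}
target (1,1,0) ∈ {PSO}

SC:no TSO:no PSO:yes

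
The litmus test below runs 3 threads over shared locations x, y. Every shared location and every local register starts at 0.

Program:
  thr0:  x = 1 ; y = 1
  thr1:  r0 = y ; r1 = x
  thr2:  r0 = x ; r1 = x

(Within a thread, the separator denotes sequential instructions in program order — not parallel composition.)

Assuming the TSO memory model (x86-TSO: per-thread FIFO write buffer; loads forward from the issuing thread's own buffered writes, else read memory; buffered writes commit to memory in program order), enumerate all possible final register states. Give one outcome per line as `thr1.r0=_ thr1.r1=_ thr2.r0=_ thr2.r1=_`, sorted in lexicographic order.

thr1.r0=0 thr1.r1=0 thr2.r0=0 thr2.r1=0
thr1.r0=0 thr1.r1=0 thr2.r0=0 thr2.r1=1
thr1.r0=0 thr1.r1=0 thr2.r0=1 thr2.r1=1
thr1.r0=0 thr1.r1=1 thr2.r0=0 thr2.r1=0
thr1.r0=0 thr1.r1=1 thr2.r0=0 thr2.r1=1
thr1.r0=0 thr1.r1=1 thr2.r0=1 thr2.r1=1
thr1.r0=1 thr1.r1=1 thr2.r0=0 thr2.r1=0
thr1.r0=1 thr1.r1=1 thr2.r0=0 thr2.r1=1
thr1.r0=1 thr1.r1=1 thr2.r0=1 thr2.r1=1

outcome vector order: (thr1.r0,thr1.r1,thr2.r0,thr2.r1)
|TSO outcomes| = 9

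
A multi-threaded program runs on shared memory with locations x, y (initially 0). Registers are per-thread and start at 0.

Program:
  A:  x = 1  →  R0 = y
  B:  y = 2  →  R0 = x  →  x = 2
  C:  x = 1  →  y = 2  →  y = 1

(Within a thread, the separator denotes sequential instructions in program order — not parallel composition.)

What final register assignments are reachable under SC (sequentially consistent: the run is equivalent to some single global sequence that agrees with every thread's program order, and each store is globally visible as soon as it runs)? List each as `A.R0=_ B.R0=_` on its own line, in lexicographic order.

outcome vector order: (A.R0,B.R0)
|SC outcomes| = 5

A.R0=0 B.R0=1
A.R0=1 B.R0=0
A.R0=1 B.R0=1
A.R0=2 B.R0=0
A.R0=2 B.R0=1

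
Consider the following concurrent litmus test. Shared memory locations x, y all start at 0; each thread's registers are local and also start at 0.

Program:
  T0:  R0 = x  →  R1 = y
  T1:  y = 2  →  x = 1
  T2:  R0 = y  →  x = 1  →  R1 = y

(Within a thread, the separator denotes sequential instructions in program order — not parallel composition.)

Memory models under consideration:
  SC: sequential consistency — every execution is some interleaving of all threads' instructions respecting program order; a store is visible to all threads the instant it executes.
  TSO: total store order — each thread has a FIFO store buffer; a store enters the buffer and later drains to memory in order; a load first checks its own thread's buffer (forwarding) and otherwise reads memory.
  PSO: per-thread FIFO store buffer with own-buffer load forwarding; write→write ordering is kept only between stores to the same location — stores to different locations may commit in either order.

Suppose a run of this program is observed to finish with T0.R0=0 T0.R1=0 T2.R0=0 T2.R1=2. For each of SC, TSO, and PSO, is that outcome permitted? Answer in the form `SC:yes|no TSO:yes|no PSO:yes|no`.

SC:yes TSO:yes PSO:yes

outcome vector order: (T0.R0,T0.R1,T2.R0,T2.R1)
SC (11): 0/0/0/0; 0/0/0/2; 0/0/2/2; 0/2/0/0; 0/2/0/2; 0/2/2/2; 1/0/0/0; 1/0/0/2; 1/2/0/0; 1/2/0/2; 1/2/2/2
TSO (11): 0/0/0/0; 0/0/0/2; 0/0/2/2; 0/2/0/0; 0/2/0/2; 0/2/2/2; 1/0/0/0; 1/0/0/2; 1/2/0/0; 1/2/0/2; 1/2/2/2
PSO (12): 0/0/0/0; 0/0/0/2; 0/0/2/2; 0/2/0/0; 0/2/0/2; 0/2/2/2; 1/0/0/0; 1/0/0/2; 1/0/2/2; 1/2/0/0; 1/2/0/2; 1/2/2/2
target 0/0/0/2 ∈ {SC,TSO,PSO}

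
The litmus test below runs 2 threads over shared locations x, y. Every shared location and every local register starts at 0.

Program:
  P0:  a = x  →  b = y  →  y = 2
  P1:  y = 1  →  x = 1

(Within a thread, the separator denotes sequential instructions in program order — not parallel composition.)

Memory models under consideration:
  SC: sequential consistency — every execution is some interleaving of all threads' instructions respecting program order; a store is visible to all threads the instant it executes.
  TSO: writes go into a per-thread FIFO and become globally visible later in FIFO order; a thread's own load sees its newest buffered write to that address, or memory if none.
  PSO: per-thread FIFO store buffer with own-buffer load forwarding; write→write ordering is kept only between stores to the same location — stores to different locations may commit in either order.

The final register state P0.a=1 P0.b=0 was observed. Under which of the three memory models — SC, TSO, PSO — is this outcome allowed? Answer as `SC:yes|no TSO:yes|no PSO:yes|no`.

SC:no TSO:no PSO:yes

outcome vector order: (P0.a,P0.b)
SC: 3 outcomes — {0/0; 0/1; 1/1}
TSO: 3 outcomes — {0/0; 0/1; 1/1}
PSO: 4 outcomes — {0/0; 0/1; 1/0; 1/1}
target 1/0 ∈ {PSO}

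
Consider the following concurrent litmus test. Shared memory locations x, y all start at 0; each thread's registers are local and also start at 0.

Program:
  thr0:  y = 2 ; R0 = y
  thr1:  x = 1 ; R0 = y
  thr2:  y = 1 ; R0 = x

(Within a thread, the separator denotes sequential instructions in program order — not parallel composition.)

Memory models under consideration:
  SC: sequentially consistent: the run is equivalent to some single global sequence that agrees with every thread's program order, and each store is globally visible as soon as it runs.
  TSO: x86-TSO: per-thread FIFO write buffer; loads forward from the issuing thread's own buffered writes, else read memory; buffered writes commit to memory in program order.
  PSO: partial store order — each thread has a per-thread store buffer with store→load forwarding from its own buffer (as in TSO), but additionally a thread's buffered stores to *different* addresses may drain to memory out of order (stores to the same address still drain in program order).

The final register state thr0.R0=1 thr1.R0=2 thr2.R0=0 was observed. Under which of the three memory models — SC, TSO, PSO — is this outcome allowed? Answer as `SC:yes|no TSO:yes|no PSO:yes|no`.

SC:no TSO:yes PSO:yes

outcome vector order: (thr0.R0,thr1.R0,thr2.R0)
[SC] allowed = {1/0/1; 1/1/0; 1/1/1; 1/2/1; 2/0/1; 2/1/0; 2/1/1; 2/2/0; 2/2/1}
[TSO] allowed = {1/0/0; 1/0/1; 1/1/0; 1/1/1; 1/2/0; 1/2/1; 2/0/0; 2/0/1; 2/1/0; 2/1/1; 2/2/0; 2/2/1}
[PSO] allowed = {1/0/0; 1/0/1; 1/1/0; 1/1/1; 1/2/0; 1/2/1; 2/0/0; 2/0/1; 2/1/0; 2/1/1; 2/2/0; 2/2/1}
target 1/2/0 ∈ {TSO,PSO}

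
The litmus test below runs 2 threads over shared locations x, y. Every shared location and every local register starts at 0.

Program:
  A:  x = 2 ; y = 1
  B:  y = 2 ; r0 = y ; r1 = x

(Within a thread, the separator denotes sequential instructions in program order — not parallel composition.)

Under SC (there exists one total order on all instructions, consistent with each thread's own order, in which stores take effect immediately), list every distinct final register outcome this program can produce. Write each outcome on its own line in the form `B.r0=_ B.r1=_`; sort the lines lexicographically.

outcome vector order: (B.r0,B.r1)
|SC outcomes| = 3

B.r0=1 B.r1=2
B.r0=2 B.r1=0
B.r0=2 B.r1=2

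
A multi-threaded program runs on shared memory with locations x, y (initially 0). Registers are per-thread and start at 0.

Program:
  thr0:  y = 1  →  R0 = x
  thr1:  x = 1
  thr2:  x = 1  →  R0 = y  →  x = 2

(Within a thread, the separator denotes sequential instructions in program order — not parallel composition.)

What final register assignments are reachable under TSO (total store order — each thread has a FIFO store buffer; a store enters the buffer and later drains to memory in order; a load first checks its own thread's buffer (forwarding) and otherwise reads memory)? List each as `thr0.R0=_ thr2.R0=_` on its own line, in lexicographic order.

thr0.R0=0 thr2.R0=0
thr0.R0=0 thr2.R0=1
thr0.R0=1 thr2.R0=0
thr0.R0=1 thr2.R0=1
thr0.R0=2 thr2.R0=0
thr0.R0=2 thr2.R0=1

outcome vector order: (thr0.R0,thr2.R0)
|TSO outcomes| = 6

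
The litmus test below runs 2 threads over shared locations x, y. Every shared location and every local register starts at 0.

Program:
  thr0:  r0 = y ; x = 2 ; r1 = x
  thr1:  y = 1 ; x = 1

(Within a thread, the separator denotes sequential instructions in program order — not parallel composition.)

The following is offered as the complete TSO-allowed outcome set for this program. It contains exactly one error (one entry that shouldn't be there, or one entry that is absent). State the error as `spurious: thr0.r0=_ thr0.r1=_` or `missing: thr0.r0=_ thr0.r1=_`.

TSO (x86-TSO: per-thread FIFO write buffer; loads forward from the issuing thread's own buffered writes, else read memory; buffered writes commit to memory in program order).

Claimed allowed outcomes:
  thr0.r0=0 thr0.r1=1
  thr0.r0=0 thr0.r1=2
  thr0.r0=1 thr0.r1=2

missing: thr0.r0=1 thr0.r1=1

outcome vector order: (thr0.r0,thr0.r1)
under TSO → (0,1), (0,2), (1,1), (1,2)
TSO∖claimed = {(1,1)}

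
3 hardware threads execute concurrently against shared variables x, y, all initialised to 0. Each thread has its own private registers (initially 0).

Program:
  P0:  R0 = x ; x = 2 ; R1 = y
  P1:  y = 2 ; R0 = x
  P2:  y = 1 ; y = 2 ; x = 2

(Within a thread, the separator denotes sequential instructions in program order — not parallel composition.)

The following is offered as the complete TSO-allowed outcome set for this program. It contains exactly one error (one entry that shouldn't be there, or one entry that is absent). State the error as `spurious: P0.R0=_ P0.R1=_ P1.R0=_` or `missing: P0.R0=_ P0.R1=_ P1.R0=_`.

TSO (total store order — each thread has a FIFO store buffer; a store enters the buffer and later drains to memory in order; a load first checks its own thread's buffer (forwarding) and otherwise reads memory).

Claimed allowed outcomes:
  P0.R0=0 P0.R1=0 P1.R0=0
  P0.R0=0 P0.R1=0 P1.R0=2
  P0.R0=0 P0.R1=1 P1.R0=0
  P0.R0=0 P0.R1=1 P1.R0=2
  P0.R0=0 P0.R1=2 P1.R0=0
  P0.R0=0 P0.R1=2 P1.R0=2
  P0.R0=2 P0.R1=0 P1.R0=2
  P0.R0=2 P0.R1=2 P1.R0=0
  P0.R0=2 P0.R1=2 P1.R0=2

outcome vector order: (P0.R0,P0.R1,P1.R0)
TSO (8): 0/0/0 0/0/2 0/1/0 0/1/2 0/2/0 0/2/2 2/2/0 2/2/2
claimed∖TSO = {2/0/2}

spurious: P0.R0=2 P0.R1=0 P1.R0=2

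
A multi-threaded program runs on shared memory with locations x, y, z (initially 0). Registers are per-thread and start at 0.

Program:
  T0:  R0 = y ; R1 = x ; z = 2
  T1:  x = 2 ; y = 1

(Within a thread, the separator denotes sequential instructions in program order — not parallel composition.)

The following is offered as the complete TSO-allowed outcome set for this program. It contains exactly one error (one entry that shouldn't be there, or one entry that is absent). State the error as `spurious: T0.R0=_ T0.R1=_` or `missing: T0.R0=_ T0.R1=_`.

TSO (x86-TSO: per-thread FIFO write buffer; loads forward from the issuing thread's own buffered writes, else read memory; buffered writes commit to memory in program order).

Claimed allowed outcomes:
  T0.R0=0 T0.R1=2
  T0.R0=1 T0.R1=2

missing: T0.R0=0 T0.R1=0

outcome vector order: (T0.R0,T0.R1)
[TSO] allowed = {00, 02, 12}
TSO∖claimed = {00}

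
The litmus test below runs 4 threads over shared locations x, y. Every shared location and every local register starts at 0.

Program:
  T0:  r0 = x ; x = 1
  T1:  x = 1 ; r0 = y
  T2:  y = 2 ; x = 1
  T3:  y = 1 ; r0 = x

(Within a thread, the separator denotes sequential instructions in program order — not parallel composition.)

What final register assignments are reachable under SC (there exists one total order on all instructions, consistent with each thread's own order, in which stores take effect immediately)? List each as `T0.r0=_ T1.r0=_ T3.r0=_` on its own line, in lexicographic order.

T0.r0=0 T1.r0=0 T3.r0=1
T0.r0=0 T1.r0=1 T3.r0=0
T0.r0=0 T1.r0=1 T3.r0=1
T0.r0=0 T1.r0=2 T3.r0=0
T0.r0=0 T1.r0=2 T3.r0=1
T0.r0=1 T1.r0=0 T3.r0=1
T0.r0=1 T1.r0=1 T3.r0=0
T0.r0=1 T1.r0=1 T3.r0=1
T0.r0=1 T1.r0=2 T3.r0=0
T0.r0=1 T1.r0=2 T3.r0=1

outcome vector order: (T0.r0,T1.r0,T3.r0)
|SC outcomes| = 10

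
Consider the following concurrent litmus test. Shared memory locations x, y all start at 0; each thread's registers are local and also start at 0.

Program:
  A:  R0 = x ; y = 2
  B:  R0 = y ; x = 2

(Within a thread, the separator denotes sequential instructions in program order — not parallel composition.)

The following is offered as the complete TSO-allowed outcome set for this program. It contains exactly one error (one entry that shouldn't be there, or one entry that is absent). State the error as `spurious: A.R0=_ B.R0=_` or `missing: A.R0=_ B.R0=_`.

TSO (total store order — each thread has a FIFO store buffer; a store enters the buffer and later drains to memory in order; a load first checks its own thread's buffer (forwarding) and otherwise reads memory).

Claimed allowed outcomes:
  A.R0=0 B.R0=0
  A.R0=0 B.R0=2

missing: A.R0=2 B.R0=0

outcome vector order: (A.R0,B.R0)
[TSO] allowed = {0/0, 0/2, 2/0}
TSO∖claimed = {2/0}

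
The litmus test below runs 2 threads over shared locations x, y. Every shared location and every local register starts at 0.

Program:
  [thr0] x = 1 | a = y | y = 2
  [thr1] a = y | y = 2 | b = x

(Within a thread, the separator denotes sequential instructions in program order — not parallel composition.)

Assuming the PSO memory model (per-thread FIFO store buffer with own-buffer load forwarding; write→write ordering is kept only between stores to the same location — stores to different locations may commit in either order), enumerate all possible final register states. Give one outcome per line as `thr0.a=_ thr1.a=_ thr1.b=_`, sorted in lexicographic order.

outcome vector order: (thr0.a,thr1.a,thr1.b)
|PSO outcomes| = 6

thr0.a=0 thr1.a=0 thr1.b=0
thr0.a=0 thr1.a=0 thr1.b=1
thr0.a=0 thr1.a=2 thr1.b=0
thr0.a=0 thr1.a=2 thr1.b=1
thr0.a=2 thr1.a=0 thr1.b=0
thr0.a=2 thr1.a=0 thr1.b=1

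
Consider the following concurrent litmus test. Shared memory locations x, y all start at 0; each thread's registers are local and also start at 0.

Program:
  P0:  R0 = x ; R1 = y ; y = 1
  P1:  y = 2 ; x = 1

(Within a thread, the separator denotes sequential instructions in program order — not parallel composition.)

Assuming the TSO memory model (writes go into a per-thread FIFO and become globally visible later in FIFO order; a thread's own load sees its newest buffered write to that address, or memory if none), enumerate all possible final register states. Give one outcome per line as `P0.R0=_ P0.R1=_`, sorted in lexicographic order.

outcome vector order: (P0.R0,P0.R1)
|TSO outcomes| = 3

P0.R0=0 P0.R1=0
P0.R0=0 P0.R1=2
P0.R0=1 P0.R1=2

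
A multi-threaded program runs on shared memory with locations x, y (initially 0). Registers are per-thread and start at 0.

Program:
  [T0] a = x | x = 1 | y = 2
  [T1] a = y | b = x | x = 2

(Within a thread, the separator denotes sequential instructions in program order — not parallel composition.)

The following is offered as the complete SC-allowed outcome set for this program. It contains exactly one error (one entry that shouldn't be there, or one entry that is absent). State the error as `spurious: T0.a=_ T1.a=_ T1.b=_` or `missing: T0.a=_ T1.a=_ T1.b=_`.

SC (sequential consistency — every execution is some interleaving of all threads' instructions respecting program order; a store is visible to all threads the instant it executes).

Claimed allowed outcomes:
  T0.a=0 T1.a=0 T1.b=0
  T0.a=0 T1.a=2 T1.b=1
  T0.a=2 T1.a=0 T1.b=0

outcome vector order: (T0.a,T1.a,T1.b)
SC (4): 0/0/0; 0/0/1; 0/2/1; 2/0/0
SC∖claimed = {0/0/1}

missing: T0.a=0 T1.a=0 T1.b=1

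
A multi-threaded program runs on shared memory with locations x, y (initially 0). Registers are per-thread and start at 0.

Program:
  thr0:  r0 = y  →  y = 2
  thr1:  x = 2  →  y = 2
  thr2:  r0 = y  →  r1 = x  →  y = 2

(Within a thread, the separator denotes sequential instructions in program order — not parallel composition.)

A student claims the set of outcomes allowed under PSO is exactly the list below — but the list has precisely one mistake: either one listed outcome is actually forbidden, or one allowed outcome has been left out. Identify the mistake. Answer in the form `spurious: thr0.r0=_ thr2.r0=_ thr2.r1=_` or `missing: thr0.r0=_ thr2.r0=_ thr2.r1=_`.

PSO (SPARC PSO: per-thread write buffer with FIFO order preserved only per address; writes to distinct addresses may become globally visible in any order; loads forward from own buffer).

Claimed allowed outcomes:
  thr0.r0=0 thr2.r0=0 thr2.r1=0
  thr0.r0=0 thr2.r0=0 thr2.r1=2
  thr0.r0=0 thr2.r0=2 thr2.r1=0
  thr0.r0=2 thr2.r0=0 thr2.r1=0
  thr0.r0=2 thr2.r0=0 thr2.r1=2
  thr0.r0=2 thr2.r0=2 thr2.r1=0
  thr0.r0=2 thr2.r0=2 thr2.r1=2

outcome vector order: (thr0.r0,thr2.r0,thr2.r1)
under PSO → (0,0,0), (0,0,2), (0,2,0), (0,2,2), (2,0,0), (2,0,2), (2,2,0), (2,2,2)
PSO∖claimed = {(0,2,2)}

missing: thr0.r0=0 thr2.r0=2 thr2.r1=2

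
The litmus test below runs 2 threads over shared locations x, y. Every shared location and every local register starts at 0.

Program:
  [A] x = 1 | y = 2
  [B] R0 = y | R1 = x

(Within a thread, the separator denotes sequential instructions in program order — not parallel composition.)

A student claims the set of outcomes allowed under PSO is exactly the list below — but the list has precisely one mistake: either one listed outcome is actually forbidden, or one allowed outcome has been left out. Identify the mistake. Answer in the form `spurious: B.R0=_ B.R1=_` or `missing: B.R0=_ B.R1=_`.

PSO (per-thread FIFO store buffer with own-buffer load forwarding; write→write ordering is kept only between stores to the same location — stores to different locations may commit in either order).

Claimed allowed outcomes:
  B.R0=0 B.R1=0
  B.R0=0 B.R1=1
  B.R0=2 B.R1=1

missing: B.R0=2 B.R1=0

outcome vector order: (B.R0,B.R1)
PSO: 4 outcomes — {(0,0), (0,1), (2,0), (2,1)}
PSO∖claimed = {(2,0)}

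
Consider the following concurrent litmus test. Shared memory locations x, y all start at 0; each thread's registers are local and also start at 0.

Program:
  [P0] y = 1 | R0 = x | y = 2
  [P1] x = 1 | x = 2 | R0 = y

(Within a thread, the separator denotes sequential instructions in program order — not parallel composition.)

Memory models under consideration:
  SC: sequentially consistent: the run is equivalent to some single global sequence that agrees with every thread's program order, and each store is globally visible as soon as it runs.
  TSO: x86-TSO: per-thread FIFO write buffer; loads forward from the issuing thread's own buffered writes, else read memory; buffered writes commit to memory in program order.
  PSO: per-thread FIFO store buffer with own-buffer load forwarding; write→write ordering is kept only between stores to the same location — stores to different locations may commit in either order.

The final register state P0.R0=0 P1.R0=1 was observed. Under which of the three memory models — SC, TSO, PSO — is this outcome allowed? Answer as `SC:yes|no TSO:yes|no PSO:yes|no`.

SC:yes TSO:yes PSO:yes

outcome vector order: (P0.R0,P1.R0)
under SC → (0,1) (0,2) (1,1) (1,2) (2,0) (2,1) (2,2)
under TSO → (0,0) (0,1) (0,2) (1,0) (1,1) (1,2) (2,0) (2,1) (2,2)
under PSO → (0,0) (0,1) (0,2) (1,0) (1,1) (1,2) (2,0) (2,1) (2,2)
target (0,1) ∈ {SC,TSO,PSO}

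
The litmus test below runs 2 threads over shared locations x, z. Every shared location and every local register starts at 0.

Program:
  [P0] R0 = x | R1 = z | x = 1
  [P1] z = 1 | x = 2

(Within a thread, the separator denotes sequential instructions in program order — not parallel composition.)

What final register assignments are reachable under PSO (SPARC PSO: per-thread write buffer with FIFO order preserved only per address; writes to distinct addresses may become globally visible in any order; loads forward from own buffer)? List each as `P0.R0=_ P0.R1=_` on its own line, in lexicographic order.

P0.R0=0 P0.R1=0
P0.R0=0 P0.R1=1
P0.R0=2 P0.R1=0
P0.R0=2 P0.R1=1

outcome vector order: (P0.R0,P0.R1)
|PSO outcomes| = 4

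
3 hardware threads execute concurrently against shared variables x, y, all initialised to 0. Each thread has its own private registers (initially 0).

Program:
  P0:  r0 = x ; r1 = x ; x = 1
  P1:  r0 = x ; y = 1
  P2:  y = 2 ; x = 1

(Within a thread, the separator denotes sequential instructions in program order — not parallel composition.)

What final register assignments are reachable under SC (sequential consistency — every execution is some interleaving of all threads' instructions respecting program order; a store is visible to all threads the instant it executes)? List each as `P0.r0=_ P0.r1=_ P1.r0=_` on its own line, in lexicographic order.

P0.r0=0 P0.r1=0 P1.r0=0
P0.r0=0 P0.r1=0 P1.r0=1
P0.r0=0 P0.r1=1 P1.r0=0
P0.r0=0 P0.r1=1 P1.r0=1
P0.r0=1 P0.r1=1 P1.r0=0
P0.r0=1 P0.r1=1 P1.r0=1

outcome vector order: (P0.r0,P0.r1,P1.r0)
|SC outcomes| = 6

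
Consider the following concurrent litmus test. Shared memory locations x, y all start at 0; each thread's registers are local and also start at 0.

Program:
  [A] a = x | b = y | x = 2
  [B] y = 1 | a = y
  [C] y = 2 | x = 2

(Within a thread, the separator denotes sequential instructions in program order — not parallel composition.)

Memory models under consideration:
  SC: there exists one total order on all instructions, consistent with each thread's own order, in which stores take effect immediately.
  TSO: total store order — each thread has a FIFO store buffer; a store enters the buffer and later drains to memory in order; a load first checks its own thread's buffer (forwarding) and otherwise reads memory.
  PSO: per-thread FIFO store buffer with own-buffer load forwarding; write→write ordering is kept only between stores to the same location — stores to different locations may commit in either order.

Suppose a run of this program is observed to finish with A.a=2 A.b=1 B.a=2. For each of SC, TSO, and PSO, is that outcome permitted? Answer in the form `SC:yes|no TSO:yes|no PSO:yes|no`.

outcome vector order: (A.a,A.b,B.a)
SC: 9 outcomes — {(0,0,1); (0,0,2); (0,1,1); (0,1,2); (0,2,1); (0,2,2); (2,1,1); (2,2,1); (2,2,2)}
TSO: 9 outcomes — {(0,0,1); (0,0,2); (0,1,1); (0,1,2); (0,2,1); (0,2,2); (2,1,1); (2,2,1); (2,2,2)}
PSO: 12 outcomes — {(0,0,1); (0,0,2); (0,1,1); (0,1,2); (0,2,1); (0,2,2); (2,0,1); (2,0,2); (2,1,1); (2,1,2); (2,2,1); (2,2,2)}
target (2,1,2) ∈ {PSO}

SC:no TSO:no PSO:yes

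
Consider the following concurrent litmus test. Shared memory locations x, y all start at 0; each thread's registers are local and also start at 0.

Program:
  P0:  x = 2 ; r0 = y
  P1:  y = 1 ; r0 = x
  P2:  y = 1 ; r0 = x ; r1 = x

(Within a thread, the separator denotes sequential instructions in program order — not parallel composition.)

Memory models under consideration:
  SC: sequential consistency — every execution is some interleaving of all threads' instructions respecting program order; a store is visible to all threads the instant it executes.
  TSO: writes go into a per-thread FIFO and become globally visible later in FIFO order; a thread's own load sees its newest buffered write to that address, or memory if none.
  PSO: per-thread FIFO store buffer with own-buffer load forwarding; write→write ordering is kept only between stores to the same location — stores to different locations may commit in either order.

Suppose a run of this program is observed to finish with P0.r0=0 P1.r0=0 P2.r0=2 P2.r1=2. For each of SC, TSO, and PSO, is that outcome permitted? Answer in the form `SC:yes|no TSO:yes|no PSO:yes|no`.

SC:no TSO:yes PSO:yes

outcome vector order: (P0.r0,P1.r0,P2.r0,P2.r1)
SC (7): <0 2 2 2> <1 0 0 0> <1 0 0 2> <1 0 2 2> <1 2 0 0> <1 2 0 2> <1 2 2 2>
TSO (12): <0 0 0 0> <0 0 0 2> <0 0 2 2> <0 2 0 0> <0 2 0 2> <0 2 2 2> <1 0 0 0> <1 0 0 2> <1 0 2 2> <1 2 0 0> <1 2 0 2> <1 2 2 2>
PSO (12): <0 0 0 0> <0 0 0 2> <0 0 2 2> <0 2 0 0> <0 2 0 2> <0 2 2 2> <1 0 0 0> <1 0 0 2> <1 0 2 2> <1 2 0 0> <1 2 0 2> <1 2 2 2>
target <0 0 2 2> ∈ {TSO,PSO}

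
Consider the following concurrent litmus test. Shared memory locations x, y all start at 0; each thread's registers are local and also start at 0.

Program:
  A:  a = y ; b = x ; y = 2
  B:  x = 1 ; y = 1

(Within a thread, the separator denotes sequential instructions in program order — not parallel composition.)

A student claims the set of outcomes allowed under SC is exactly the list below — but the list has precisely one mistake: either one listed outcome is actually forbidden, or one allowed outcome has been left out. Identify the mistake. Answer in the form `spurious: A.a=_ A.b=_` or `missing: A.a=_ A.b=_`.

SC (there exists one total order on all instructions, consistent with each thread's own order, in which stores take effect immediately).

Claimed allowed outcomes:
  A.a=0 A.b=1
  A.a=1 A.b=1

outcome vector order: (A.a,A.b)
under SC → 0/0, 0/1, 1/1
SC∖claimed = {0/0}

missing: A.a=0 A.b=0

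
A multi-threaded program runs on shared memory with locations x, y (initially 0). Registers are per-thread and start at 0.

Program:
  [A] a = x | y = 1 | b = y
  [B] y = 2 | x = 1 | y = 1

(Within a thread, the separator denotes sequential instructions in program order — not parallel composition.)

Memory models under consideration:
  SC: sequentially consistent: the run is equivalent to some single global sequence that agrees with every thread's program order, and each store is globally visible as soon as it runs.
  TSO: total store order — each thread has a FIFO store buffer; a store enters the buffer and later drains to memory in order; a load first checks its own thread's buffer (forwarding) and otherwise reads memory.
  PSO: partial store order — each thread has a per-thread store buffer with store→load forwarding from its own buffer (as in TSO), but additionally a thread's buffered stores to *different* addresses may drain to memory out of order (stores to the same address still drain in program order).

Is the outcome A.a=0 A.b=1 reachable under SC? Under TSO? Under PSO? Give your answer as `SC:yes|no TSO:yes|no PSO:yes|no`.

SC:yes TSO:yes PSO:yes

outcome vector order: (A.a,A.b)
[SC] allowed = {<0 1> <0 2> <1 1>}
[TSO] allowed = {<0 1> <0 2> <1 1>}
[PSO] allowed = {<0 1> <0 2> <1 1> <1 2>}
target <0 1> ∈ {SC,TSO,PSO}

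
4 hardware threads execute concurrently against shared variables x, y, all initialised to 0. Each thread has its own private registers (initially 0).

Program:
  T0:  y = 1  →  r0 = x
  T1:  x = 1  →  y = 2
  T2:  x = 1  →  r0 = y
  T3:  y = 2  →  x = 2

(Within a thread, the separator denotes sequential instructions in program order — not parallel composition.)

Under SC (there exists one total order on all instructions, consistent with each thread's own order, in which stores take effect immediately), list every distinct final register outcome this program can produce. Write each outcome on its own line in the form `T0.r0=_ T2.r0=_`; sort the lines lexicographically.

outcome vector order: (T0.r0,T2.r0)
|SC outcomes| = 8

T0.r0=0 T2.r0=1
T0.r0=0 T2.r0=2
T0.r0=1 T2.r0=0
T0.r0=1 T2.r0=1
T0.r0=1 T2.r0=2
T0.r0=2 T2.r0=0
T0.r0=2 T2.r0=1
T0.r0=2 T2.r0=2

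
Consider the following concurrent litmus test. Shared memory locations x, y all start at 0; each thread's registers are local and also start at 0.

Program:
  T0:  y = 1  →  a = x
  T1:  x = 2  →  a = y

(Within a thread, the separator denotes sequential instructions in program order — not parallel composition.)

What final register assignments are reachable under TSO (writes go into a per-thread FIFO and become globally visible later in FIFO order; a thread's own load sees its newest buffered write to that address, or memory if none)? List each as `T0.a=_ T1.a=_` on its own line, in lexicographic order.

T0.a=0 T1.a=0
T0.a=0 T1.a=1
T0.a=2 T1.a=0
T0.a=2 T1.a=1

outcome vector order: (T0.a,T1.a)
|TSO outcomes| = 4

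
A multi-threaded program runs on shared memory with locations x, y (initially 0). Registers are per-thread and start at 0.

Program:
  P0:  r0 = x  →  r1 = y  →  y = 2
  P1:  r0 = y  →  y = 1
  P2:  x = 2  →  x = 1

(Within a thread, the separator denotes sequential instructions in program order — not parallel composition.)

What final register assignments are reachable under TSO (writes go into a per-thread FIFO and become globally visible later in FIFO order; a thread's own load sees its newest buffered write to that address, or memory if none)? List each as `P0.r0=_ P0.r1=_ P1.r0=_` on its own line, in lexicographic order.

P0.r0=0 P0.r1=0 P1.r0=0
P0.r0=0 P0.r1=0 P1.r0=2
P0.r0=0 P0.r1=1 P1.r0=0
P0.r0=1 P0.r1=0 P1.r0=0
P0.r0=1 P0.r1=0 P1.r0=2
P0.r0=1 P0.r1=1 P1.r0=0
P0.r0=2 P0.r1=0 P1.r0=0
P0.r0=2 P0.r1=0 P1.r0=2
P0.r0=2 P0.r1=1 P1.r0=0

outcome vector order: (P0.r0,P0.r1,P1.r0)
|TSO outcomes| = 9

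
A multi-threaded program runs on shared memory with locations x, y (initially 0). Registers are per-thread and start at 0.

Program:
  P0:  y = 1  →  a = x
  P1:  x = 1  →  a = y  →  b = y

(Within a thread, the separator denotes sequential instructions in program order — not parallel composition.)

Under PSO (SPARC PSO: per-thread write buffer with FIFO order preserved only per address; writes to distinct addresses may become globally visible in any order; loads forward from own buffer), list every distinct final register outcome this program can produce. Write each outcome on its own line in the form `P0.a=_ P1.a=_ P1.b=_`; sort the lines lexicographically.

outcome vector order: (P0.a,P1.a,P1.b)
|PSO outcomes| = 6

P0.a=0 P1.a=0 P1.b=0
P0.a=0 P1.a=0 P1.b=1
P0.a=0 P1.a=1 P1.b=1
P0.a=1 P1.a=0 P1.b=0
P0.a=1 P1.a=0 P1.b=1
P0.a=1 P1.a=1 P1.b=1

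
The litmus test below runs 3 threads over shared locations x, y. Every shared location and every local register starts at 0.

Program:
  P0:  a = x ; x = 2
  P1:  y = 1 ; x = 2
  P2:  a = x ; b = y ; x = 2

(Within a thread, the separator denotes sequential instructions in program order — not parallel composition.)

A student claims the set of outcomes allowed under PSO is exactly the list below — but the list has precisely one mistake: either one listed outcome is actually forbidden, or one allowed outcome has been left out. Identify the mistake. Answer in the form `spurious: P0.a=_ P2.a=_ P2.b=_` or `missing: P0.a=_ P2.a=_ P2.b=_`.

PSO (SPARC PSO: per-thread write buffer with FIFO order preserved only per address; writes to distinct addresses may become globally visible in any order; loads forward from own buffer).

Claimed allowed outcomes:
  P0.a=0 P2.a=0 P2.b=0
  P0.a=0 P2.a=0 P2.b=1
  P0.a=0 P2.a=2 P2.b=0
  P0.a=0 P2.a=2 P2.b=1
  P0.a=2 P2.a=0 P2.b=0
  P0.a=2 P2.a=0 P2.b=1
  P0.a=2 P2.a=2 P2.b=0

missing: P0.a=2 P2.a=2 P2.b=1

outcome vector order: (P0.a,P2.a,P2.b)
PSO (8): 000 001 020 021 200 201 220 221
PSO∖claimed = {221}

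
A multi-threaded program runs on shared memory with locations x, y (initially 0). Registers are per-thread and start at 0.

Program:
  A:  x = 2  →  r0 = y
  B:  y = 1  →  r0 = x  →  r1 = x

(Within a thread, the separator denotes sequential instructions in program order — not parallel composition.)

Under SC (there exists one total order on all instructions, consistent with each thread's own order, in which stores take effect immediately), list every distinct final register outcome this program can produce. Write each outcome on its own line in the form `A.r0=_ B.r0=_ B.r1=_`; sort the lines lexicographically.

outcome vector order: (A.r0,B.r0,B.r1)
|SC outcomes| = 4

A.r0=0 B.r0=2 B.r1=2
A.r0=1 B.r0=0 B.r1=0
A.r0=1 B.r0=0 B.r1=2
A.r0=1 B.r0=2 B.r1=2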